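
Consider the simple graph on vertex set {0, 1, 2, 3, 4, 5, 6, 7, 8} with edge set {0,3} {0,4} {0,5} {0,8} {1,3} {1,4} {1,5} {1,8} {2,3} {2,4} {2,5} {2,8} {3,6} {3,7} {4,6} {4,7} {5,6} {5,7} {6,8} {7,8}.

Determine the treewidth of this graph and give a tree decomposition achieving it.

Treewidth 4.
One optimal decomposition is:
Bags: B1 = {0, 3, 4, 5, 8}  B2 = {2, 3, 4, 5, 8}  B3 = {3, 4, 5, 6, 8}  B4 = {1, 3, 4, 5, 8}  B5 = {3, 4, 5, 7, 8}
Tree: B1–B2, B2–B3, B3–B4, B4–B5

Each bag holds 5 vertices, so the decomposition has width 4, which upper-bounds the treewidth. For the lower bound: the 5 vertex sets {0,5}, {2,4}, {6,8}, {3}, {1} are disjoint, each induces a connected subgraph, and every pair is joined by at least one edge of G. Contracting each set to a single vertex therefore yields K_{5} as a minor, and since treewidth is minor-monotone, tw(G) ≥ tw(K_{5}) = 4. Therefore the treewidth is 4.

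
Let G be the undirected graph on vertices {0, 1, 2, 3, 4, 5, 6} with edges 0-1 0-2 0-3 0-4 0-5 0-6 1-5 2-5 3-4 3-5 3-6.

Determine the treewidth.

A width-2 tree decomposition is:
Bags: B1 = {0, 3, 5}  B2 = {0, 3, 6}  B3 = {0, 3, 4}  B4 = {0, 2, 5}  B5 = {0, 1, 5}
Tree: B1–B2, B2–B3, B1–B4, B4–B5
Every bag has size at most 3, so the width is 3 − 1 = 2 and tw(G) ≤ 2. Conversely, {0, 1, 5} is a clique of size 3, and the vertices of any clique must share a bag in every tree decomposition; so some bag has ≥ 3 vertices and tw(G) ≥ 2. Therefore the treewidth is 2.

2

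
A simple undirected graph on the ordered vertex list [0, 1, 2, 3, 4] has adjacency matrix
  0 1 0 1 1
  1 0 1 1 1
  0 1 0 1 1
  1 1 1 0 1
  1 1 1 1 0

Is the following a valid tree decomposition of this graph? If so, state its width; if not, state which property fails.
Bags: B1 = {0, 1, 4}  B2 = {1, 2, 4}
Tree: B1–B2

No — vertex 3 appears in no bag.

A tree decomposition must satisfy three properties: every vertex lies in some bag; for every edge, both endpoints lie together in some bag; and for every vertex, the bags containing it form a connected subtree. Here vertex 3 appears in no bag, so the decomposition is invalid.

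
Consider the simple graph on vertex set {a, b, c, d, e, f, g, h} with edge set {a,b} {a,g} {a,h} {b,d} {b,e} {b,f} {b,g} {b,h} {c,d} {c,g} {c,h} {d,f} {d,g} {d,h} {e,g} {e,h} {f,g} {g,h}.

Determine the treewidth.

3

A width-3 tree decomposition is:
Bags: B1 = {b, e, g, h}  B2 = {a, b, g, h}  B3 = {b, d, g, h}  B4 = {c, d, g, h}  B5 = {b, d, f, g}
Tree: B1–B2, B1–B3, B3–B4, B3–B5
Each bag holds 4 vertices, so the decomposition has width 3, which upper-bounds the treewidth. For the lower bound, the 4 vertices {c, d, g, h} are pairwise adjacent, and any tree decomposition puts a clique entirely inside one bag — forcing width ≥ 3. Therefore the treewidth is 3.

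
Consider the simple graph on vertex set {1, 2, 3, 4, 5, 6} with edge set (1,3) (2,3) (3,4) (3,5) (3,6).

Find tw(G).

1

A width-1 tree decomposition is:
Bags: B1 = {3, 5}  B2 = {3, 4}  B3 = {1, 3}  B4 = {3, 6}  B5 = {2, 3}
Tree: B1–B2, B2–B3, B3–B4, B2–B5
Each bag holds 2 vertices, so the decomposition has width 1, which upper-bounds the treewidth. Since G has at least one edge (e.g. 5–3), it is not an edgeless graph, so tw(G) ≥ 1. Combining the bounds, tw(G) = 1.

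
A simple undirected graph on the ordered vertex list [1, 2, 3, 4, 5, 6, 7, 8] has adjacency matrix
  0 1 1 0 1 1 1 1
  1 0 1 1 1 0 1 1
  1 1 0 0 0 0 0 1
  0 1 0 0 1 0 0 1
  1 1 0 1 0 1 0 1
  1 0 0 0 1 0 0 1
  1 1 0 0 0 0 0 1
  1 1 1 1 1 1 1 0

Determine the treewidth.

3

A width-3 tree decomposition is:
Bags: B1 = {1, 2, 5, 8}  B2 = {1, 2, 3, 8}  B3 = {1, 5, 6, 8}  B4 = {1, 2, 7, 8}  B5 = {2, 4, 5, 8}
Tree: B1–B2, B1–B3, B1–B4, B1–B5
Every bag has size at most 4, so the width is 4 − 1 = 3 and tw(G) ≤ 3. For the lower bound, the 4 vertices {1, 2, 3, 8} are pairwise adjacent, and any tree decomposition puts a clique entirely inside one bag — forcing width ≥ 3. The upper and lower bounds meet at 3, so that is the treewidth.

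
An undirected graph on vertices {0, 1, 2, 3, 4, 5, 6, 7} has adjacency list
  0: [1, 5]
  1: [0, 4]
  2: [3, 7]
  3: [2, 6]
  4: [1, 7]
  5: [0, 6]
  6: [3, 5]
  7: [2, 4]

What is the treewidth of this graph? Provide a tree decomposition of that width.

The largest bag has 3 vertices, giving width 2; this decomposition certifies tw(G) ≤ 2. For the lower bound, G contains the cycle 6–5–0–1–4–7–2–3–6, so G is not a forest; only forests have treewidth ≤ 1, hence tw(G) ≥ 2. Therefore the treewidth is 2.

Treewidth 2.
One optimal decomposition is:
Bags: B1 = {0, 5, 6}  B2 = {0, 1, 6}  B3 = {1, 4, 6}  B4 = {4, 6, 7}  B5 = {2, 6, 7}  B6 = {2, 3, 6}
Tree: B1–B2, B2–B3, B3–B4, B4–B5, B5–B6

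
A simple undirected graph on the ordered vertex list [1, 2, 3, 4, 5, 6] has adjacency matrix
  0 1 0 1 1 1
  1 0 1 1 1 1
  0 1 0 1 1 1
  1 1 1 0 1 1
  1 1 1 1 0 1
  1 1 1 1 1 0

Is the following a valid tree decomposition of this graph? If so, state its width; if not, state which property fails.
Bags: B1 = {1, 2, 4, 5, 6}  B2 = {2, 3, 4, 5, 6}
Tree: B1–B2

Yes; width 4.

Every vertex of G appears in some bag (union = {1, 2, 3, 4, 5, 6}); every edge is covered by a bag; and for each vertex v the set of bags containing v is connected in the bag tree. The decomposition is therefore valid. The largest bag has 5 vertices, so the width is 4.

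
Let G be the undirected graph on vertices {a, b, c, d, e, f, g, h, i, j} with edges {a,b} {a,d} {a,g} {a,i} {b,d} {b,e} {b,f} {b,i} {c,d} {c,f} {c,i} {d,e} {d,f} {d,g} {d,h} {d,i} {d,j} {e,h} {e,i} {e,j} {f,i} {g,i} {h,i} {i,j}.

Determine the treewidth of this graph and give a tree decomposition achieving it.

The largest bag has 4 vertices, giving width 3; this decomposition certifies tw(G) ≤ 3. On the other hand G contains the 4-clique {a, d, g, i}. A clique must lie in a single bag of any decomposition, so no decomposition can have width below 3. Therefore the treewidth is 3.

Treewidth 3.
Bags: B1 = {b, d, f, i}  B2 = {b, d, e, i}  B3 = {a, b, d, i}  B4 = {c, d, f, i}  B5 = {d, e, h, i}  B6 = {d, e, i, j}  B7 = {a, d, g, i}
Tree: B1–B2, B2–B3, B1–B4, B2–B5, B2–B6, B3–B7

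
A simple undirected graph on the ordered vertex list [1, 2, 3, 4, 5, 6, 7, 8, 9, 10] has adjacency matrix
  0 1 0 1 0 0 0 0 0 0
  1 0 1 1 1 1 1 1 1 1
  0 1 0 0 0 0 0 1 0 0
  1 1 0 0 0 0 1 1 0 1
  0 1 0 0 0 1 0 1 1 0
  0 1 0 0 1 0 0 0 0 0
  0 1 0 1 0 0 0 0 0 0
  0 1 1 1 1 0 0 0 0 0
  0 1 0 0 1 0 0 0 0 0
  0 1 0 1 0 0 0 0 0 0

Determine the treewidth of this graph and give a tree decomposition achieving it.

The largest bag has 3 vertices, giving width 2; this decomposition certifies tw(G) ≤ 2. On the other hand G contains the 3-clique {2, 3, 8}. A clique must lie in a single bag of any decomposition, so no decomposition can have width below 2. The upper and lower bounds meet at 2, so that is the treewidth.

Treewidth 2.
One optimal decomposition is:
Bags: B1 = {2, 3, 8}  B2 = {2, 5, 8}  B3 = {2, 4, 8}  B4 = {2, 4, 7}  B5 = {1, 2, 4}  B6 = {2, 5, 6}  B7 = {2, 4, 10}  B8 = {2, 5, 9}
Tree: B1–B2, B2–B3, B3–B4, B4–B5, B2–B6, B5–B7, B2–B8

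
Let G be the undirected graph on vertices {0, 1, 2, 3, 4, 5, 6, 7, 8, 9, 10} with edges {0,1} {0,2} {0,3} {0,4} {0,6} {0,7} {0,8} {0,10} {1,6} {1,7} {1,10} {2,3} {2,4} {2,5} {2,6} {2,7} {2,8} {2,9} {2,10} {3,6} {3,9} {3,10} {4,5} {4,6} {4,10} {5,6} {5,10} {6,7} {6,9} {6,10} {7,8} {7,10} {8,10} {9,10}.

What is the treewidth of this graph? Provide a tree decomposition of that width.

Treewidth 4.
One optimal decomposition is:
Bags: B1 = {0, 2, 6, 7, 10}  B2 = {0, 2, 4, 6, 10}  B3 = {0, 2, 3, 6, 10}  B4 = {2, 3, 6, 9, 10}  B5 = {0, 2, 7, 8, 10}  B6 = {2, 4, 5, 6, 10}  B7 = {0, 1, 6, 7, 10}
Tree: B1–B2, B2–B3, B3–B4, B1–B5, B2–B6, B1–B7

The largest bag has 5 vertices, giving width 4; this decomposition certifies tw(G) ≤ 4. For the lower bound, the 5 vertices {0, 1, 6, 7, 10} are pairwise adjacent, and any tree decomposition puts a clique entirely inside one bag — forcing width ≥ 4. Therefore the treewidth is 4.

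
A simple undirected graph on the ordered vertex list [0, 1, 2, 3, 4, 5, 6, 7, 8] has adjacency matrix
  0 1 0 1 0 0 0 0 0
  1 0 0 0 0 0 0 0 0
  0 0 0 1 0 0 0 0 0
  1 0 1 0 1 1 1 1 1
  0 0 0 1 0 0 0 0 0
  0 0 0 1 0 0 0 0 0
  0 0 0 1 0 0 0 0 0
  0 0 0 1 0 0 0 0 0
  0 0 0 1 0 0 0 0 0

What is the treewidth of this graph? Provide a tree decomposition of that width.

Treewidth 1.
Bags: B1 = {3, 4}  B2 = {0, 3}  B3 = {0, 1}  B4 = {2, 3}  B5 = {3, 7}  B6 = {3, 6}  B7 = {3, 5}  B8 = {3, 8}
Tree: B1–B2, B2–B3, B2–B4, B2–B5, B1–B6, B1–B7, B6–B8

Each bag holds 2 vertices, so the decomposition has width 1, which upper-bounds the treewidth. Since G has at least one edge (e.g. 4–3), it is not an edgeless graph, so tw(G) ≥ 1. The upper and lower bounds meet at 1, so that is the treewidth.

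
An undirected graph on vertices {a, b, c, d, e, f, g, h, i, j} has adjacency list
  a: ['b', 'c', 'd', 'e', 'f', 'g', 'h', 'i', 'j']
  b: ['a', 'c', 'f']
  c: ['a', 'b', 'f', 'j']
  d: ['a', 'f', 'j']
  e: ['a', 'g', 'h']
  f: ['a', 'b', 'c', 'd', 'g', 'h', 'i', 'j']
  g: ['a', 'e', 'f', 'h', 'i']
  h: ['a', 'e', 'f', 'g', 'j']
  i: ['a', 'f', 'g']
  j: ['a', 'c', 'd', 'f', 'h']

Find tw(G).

3

A width-3 tree decomposition is:
Bags: B1 = {a, f, g, h}  B2 = {a, f, h, j}  B3 = {a, d, f, j}  B4 = {a, c, f, j}  B5 = {a, e, g, h}  B6 = {a, f, g, i}  B7 = {a, b, c, f}
Tree: B1–B2, B2–B3, B3–B4, B1–B5, B1–B6, B4–B7
The largest bag has 4 vertices, giving width 3; this decomposition certifies tw(G) ≤ 3. Conversely, {a, e, g, h} is a clique of size 4, and the vertices of any clique must share a bag in every tree decomposition; so some bag has ≥ 4 vertices and tw(G) ≥ 3. Hence tw(G) = 3 exactly.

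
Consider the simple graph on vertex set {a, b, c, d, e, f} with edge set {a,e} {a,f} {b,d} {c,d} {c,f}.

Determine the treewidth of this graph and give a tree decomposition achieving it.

Treewidth 1.
Bags: B1 = {a, e}  B2 = {a, f}  B3 = {c, f}  B4 = {c, d}  B5 = {b, d}
Tree: B1–B2, B2–B3, B3–B4, B4–B5

The largest bag has 2 vertices, giving width 1; this decomposition certifies tw(G) ≤ 1. Since G has at least one edge (e.g. e–a), it is not an edgeless graph, so tw(G) ≥ 1. Hence tw(G) = 1 exactly.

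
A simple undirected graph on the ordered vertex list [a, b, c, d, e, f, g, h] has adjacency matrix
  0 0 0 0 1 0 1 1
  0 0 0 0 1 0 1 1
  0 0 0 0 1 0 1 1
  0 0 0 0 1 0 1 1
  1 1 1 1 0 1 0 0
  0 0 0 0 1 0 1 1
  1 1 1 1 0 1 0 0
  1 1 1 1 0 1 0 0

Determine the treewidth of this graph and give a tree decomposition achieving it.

The largest bag has 4 vertices, giving width 3; this decomposition certifies tw(G) ≤ 3. For the lower bound: the 4 vertex sets {d,g}, {a,e}, {h}, {b} are disjoint, each induces a connected subgraph, and every pair is joined by at least one edge of G. Contracting each set to a single vertex therefore yields K_{4} as a minor, and since treewidth is minor-monotone, tw(G) ≥ tw(K_{4}) = 3. Therefore the treewidth is 3.

Treewidth 3.
One optimal decomposition is:
Bags: B1 = {d, e, g, h}  B2 = {a, e, g, h}  B3 = {b, e, g, h}  B4 = {e, f, g, h}  B5 = {c, e, g, h}
Tree: B1–B2, B2–B3, B3–B4, B4–B5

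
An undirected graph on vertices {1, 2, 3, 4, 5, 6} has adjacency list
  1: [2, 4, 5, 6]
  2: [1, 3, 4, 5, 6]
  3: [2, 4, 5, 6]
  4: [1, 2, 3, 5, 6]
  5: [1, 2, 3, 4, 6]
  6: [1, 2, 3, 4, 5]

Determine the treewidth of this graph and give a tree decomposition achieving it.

Every bag has size at most 5, so the width is 5 − 1 = 4 and tw(G) ≤ 4. For the lower bound, the 5 vertices {1, 2, 4, 5, 6} are pairwise adjacent, and any tree decomposition puts a clique entirely inside one bag — forcing width ≥ 4. Combining the bounds, tw(G) = 4.

Treewidth 4.
One optimal decomposition is:
Bags: B1 = {2, 3, 4, 5, 6}  B2 = {1, 2, 4, 5, 6}
Tree: B1–B2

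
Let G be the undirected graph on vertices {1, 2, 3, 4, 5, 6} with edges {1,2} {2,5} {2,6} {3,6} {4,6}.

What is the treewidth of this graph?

A width-1 tree decomposition is:
Bags: B1 = {1, 2}  B2 = {2, 5}  B3 = {2, 6}  B4 = {4, 6}  B5 = {3, 6}
Tree: B1–B2, B2–B3, B3–B4, B4–B5
Every bag has size at most 2, so the width is 2 − 1 = 1 and tw(G) ≤ 1. G has an edge, so its treewidth is at least 1. Therefore the treewidth is 1.

1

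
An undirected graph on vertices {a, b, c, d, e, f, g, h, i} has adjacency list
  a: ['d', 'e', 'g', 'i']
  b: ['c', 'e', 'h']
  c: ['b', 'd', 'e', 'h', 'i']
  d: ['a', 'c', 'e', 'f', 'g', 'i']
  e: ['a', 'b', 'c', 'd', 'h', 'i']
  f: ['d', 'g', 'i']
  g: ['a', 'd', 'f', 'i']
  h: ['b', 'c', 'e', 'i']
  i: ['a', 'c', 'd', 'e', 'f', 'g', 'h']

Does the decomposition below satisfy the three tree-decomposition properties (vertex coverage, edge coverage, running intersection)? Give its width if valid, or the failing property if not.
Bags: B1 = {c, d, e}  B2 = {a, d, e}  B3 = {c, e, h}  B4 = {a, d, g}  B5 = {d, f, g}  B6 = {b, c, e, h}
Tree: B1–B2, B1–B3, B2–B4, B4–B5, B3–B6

A tree decomposition must satisfy three properties: every vertex lies in some bag; for every edge, both endpoints lie together in some bag; and for every vertex, the bags containing it form a connected subtree. Here vertex i appears in no bag, so the decomposition is invalid.

No — vertex i appears in no bag.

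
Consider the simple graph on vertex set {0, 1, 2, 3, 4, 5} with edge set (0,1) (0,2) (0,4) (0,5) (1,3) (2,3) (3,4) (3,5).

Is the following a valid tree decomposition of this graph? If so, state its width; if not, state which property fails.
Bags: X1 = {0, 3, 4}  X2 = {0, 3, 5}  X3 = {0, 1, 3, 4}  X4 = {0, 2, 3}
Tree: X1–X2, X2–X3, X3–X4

A tree decomposition must satisfy three properties: every vertex lies in some bag; for every edge, both endpoints lie together in some bag; and for every vertex, the bags containing it form a connected subtree. Here bags containing vertex 4 are not connected in the tree, so the decomposition is invalid.

No — bags containing vertex 4 are not connected in the tree.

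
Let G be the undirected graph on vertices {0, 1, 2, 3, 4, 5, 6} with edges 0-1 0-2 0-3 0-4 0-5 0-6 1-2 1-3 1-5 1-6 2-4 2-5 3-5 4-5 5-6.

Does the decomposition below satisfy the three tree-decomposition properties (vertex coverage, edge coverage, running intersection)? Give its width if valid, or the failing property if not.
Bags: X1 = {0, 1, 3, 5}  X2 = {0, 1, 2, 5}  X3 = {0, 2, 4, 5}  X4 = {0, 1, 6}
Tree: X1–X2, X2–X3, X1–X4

No — edge (5,6) lies in no bag.

A tree decomposition must satisfy three properties: every vertex lies in some bag; for every edge, both endpoints lie together in some bag; and for every vertex, the bags containing it form a connected subtree. Here edge (5,6) lies in no bag, so the decomposition is invalid.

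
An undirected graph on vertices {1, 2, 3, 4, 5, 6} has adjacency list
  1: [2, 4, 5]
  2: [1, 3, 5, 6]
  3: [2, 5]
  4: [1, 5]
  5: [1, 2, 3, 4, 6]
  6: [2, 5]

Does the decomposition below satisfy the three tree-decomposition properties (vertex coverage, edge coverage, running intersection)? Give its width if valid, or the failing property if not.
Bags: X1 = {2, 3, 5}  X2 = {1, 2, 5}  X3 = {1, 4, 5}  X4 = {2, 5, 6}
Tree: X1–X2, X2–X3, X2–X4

Checking the three conditions: (i) the bags cover all of {1, 2, 3, 4, 5, 6}; (ii) for each edge, some bag contains both endpoints; (iii) the bags containing any fixed vertex form a subtree. All hold, so the decomposition is valid with width 3 − 1 = 2.

Yes; width 2.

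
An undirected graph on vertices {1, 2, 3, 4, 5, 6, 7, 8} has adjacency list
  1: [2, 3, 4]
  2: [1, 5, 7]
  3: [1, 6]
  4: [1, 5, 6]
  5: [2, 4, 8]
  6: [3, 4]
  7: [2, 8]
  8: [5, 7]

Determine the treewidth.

2

A width-2 tree decomposition is:
Bags: B1 = {3, 4, 6}  B2 = {1, 3, 4}  B3 = {1, 4, 5}  B4 = {1, 2, 5}  B5 = {2, 5, 8}  B6 = {2, 7, 8}
Tree: B1–B2, B2–B3, B3–B4, B4–B5, B5–B6
The largest bag has 3 vertices, giving width 2; this decomposition certifies tw(G) ≤ 2. The edges 6–3–1–4–6 form a cycle, so G is not a tree and its treewidth is at least 2. Therefore the treewidth is 2.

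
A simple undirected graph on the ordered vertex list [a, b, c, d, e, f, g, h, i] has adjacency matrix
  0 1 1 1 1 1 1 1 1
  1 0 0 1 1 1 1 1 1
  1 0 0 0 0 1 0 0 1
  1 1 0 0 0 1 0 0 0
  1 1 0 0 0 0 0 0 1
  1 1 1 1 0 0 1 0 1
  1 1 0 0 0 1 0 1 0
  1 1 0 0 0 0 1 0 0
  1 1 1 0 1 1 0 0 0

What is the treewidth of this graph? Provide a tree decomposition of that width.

The largest bag has 4 vertices, giving width 3; this decomposition certifies tw(G) ≤ 3. Conversely, {a, c, f, i} is a clique of size 4, and the vertices of any clique must share a bag in every tree decomposition; so some bag has ≥ 4 vertices and tw(G) ≥ 3. Combining the bounds, tw(G) = 3.

Treewidth 3.
One optimal decomposition is:
Bags: B1 = {a, b, f, i}  B2 = {a, b, f, g}  B3 = {a, b, d, f}  B4 = {a, c, f, i}  B5 = {a, b, e, i}  B6 = {a, b, g, h}
Tree: B1–B2, B1–B3, B1–B4, B1–B5, B2–B6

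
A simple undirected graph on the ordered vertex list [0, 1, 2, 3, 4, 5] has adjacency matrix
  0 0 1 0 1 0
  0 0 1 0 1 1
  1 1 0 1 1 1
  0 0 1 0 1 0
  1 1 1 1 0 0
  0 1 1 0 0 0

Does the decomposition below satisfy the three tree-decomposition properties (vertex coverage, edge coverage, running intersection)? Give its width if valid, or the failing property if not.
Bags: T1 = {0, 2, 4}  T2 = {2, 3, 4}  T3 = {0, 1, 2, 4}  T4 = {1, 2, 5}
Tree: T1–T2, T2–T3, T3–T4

A tree decomposition must satisfy three properties: every vertex lies in some bag; for every edge, both endpoints lie together in some bag; and for every vertex, the bags containing it form a connected subtree. Here bags containing vertex 0 are not connected in the tree, so the decomposition is invalid.

No — bags containing vertex 0 are not connected in the tree.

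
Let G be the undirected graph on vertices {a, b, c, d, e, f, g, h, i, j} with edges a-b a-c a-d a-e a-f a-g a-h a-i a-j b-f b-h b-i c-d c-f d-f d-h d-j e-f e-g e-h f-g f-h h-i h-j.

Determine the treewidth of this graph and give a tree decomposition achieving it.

Treewidth 3.
One such decomposition:
Bags: B1 = {a, e, f, h}  B2 = {a, d, f, h}  B3 = {a, e, f, g}  B4 = {a, b, f, h}  B5 = {a, c, d, f}  B6 = {a, d, h, j}  B7 = {a, b, h, i}
Tree: B1–B2, B1–B3, B2–B4, B2–B5, B2–B6, B4–B7

The largest bag has 4 vertices, giving width 3; this decomposition certifies tw(G) ≤ 3. For the lower bound, the 4 vertices {a, d, h, j} are pairwise adjacent, and any tree decomposition puts a clique entirely inside one bag — forcing width ≥ 3. The upper and lower bounds meet at 3, so that is the treewidth.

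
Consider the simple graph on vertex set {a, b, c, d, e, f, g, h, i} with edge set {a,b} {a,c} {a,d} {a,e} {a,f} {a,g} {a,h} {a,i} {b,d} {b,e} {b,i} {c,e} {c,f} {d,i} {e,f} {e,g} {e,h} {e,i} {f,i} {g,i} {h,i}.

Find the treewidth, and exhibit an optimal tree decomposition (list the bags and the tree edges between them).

Each bag holds 4 vertices, so the decomposition has width 3, which upper-bounds the treewidth. For the lower bound, the 4 vertices {a, c, e, f} are pairwise adjacent, and any tree decomposition puts a clique entirely inside one bag — forcing width ≥ 3. Hence tw(G) = 3 exactly.

Treewidth 3.
One such decomposition:
Bags: B1 = {a, e, h, i}  B2 = {a, b, e, i}  B3 = {a, e, g, i}  B4 = {a, b, d, i}  B5 = {a, e, f, i}  B6 = {a, c, e, f}
Tree: B1–B2, B1–B3, B2–B4, B3–B5, B5–B6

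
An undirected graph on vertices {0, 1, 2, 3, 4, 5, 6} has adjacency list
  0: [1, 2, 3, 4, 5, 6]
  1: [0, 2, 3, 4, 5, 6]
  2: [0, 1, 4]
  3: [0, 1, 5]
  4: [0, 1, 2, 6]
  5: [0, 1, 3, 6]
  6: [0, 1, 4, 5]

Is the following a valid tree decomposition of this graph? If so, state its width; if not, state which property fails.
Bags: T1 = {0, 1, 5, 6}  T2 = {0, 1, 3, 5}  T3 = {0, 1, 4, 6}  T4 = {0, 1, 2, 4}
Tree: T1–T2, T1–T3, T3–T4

Every vertex of G appears in some bag (union = {0, 1, 2, 3, 4, 5, 6}); every edge is covered by a bag; and for each vertex v the set of bags containing v is connected in the bag tree. The decomposition is therefore valid. The largest bag has 4 vertices, so the width is 3.

Yes; width 3.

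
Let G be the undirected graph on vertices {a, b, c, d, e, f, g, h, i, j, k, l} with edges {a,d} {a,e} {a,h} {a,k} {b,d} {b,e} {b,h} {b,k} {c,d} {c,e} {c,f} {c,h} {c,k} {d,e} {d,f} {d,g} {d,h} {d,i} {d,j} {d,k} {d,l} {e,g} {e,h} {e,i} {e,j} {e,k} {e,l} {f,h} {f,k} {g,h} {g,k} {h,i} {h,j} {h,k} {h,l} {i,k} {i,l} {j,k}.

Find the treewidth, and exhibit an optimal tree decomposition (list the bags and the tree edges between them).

Treewidth 4.
Bags: B1 = {d, e, h, j, k}  B2 = {c, d, e, h, k}  B3 = {d, e, h, i, k}  B4 = {d, e, g, h, k}  B5 = {a, d, e, h, k}  B6 = {c, d, f, h, k}  B7 = {b, d, e, h, k}  B8 = {d, e, h, i, l}
Tree: B1–B2, B2–B3, B3–B4, B2–B5, B2–B6, B2–B7, B3–B8

The largest bag has 5 vertices, giving width 4; this decomposition certifies tw(G) ≤ 4. For the lower bound, the 5 vertices {d, e, h, i, l} are pairwise adjacent, and any tree decomposition puts a clique entirely inside one bag — forcing width ≥ 4. Hence tw(G) = 4 exactly.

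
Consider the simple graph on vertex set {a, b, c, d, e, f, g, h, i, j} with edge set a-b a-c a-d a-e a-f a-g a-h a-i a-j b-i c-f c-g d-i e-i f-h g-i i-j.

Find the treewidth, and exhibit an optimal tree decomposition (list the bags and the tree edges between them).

Treewidth 2.
One optimal decomposition is:
Bags: B1 = {a, c, g}  B2 = {a, g, i}  B3 = {a, d, i}  B4 = {a, b, i}  B5 = {a, e, i}  B6 = {a, i, j}  B7 = {a, c, f}  B8 = {a, f, h}
Tree: B1–B2, B2–B3, B3–B4, B4–B5, B5–B6, B1–B7, B7–B8

The largest bag has 3 vertices, giving width 2; this decomposition certifies tw(G) ≤ 2. On the other hand G contains the 3-clique {a, f, h}. A clique must lie in a single bag of any decomposition, so no decomposition can have width below 2. Combining the bounds, tw(G) = 2.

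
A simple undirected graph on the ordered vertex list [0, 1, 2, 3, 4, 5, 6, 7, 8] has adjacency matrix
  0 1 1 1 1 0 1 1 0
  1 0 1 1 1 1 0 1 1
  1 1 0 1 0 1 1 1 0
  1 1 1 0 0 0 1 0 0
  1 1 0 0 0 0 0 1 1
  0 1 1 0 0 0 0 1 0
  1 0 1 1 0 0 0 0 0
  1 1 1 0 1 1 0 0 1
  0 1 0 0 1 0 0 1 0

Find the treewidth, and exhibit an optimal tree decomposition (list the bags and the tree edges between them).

Each bag holds 4 vertices, so the decomposition has width 3, which upper-bounds the treewidth. Conversely, {0, 1, 2, 3} is a clique of size 4, and the vertices of any clique must share a bag in every tree decomposition; so some bag has ≥ 4 vertices and tw(G) ≥ 3. The upper and lower bounds meet at 3, so that is the treewidth.

Treewidth 3.
One optimal decomposition is:
Bags: B1 = {0, 1, 2, 7}  B2 = {0, 1, 2, 3}  B3 = {0, 1, 4, 7}  B4 = {1, 4, 7, 8}  B5 = {1, 2, 5, 7}  B6 = {0, 2, 3, 6}
Tree: B1–B2, B1–B3, B3–B4, B1–B5, B2–B6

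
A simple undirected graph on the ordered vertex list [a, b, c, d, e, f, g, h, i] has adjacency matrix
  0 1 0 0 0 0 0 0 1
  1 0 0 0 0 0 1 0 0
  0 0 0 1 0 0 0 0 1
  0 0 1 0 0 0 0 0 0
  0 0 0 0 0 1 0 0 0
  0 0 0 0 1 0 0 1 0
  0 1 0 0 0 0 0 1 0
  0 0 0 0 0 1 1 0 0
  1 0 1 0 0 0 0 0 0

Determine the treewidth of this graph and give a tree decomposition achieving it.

Treewidth 1.
Bags: B1 = {c, d}  B2 = {c, i}  B3 = {a, i}  B4 = {a, b}  B5 = {b, g}  B6 = {g, h}  B7 = {f, h}  B8 = {e, f}
Tree: B1–B2, B2–B3, B3–B4, B4–B5, B5–B6, B6–B7, B7–B8

Every bag has size at most 2, so the width is 2 − 1 = 1 and tw(G) ≤ 1. G has an edge, so its treewidth is at least 1. Combining the bounds, tw(G) = 1.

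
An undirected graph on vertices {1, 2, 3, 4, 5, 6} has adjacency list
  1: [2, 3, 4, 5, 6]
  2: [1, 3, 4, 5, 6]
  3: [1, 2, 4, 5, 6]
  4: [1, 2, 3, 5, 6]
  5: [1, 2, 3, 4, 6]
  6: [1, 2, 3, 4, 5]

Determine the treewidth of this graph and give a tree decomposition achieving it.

With just one bag of size 6, the width is 6 − 1 = 5, so tw(G) ≤ 5. Conversely, {1, 2, 3, 4, 5, 6} is a clique of size 6, and the vertices of any clique must share a bag in every tree decomposition; so some bag has ≥ 6 vertices and tw(G) ≥ 5. The upper and lower bounds meet at 5, so that is the treewidth.

Treewidth 5.
Bags: B1 = {1, 2, 3, 4, 5, 6}
Tree: (single bag)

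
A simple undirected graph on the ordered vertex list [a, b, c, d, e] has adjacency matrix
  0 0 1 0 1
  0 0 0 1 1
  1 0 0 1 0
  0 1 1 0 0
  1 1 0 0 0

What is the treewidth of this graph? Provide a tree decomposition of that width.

Treewidth 2.
One such decomposition:
Bags: B1 = {b, d, e}  B2 = {c, d, e}  B3 = {a, c, e}
Tree: B1–B2, B2–B3

Every bag has size at most 3, so the width is 3 − 1 = 2 and tw(G) ≤ 2. The edges e–b–d–c–a–e form a cycle, so G is not a tree and its treewidth is at least 2. The upper and lower bounds meet at 2, so that is the treewidth.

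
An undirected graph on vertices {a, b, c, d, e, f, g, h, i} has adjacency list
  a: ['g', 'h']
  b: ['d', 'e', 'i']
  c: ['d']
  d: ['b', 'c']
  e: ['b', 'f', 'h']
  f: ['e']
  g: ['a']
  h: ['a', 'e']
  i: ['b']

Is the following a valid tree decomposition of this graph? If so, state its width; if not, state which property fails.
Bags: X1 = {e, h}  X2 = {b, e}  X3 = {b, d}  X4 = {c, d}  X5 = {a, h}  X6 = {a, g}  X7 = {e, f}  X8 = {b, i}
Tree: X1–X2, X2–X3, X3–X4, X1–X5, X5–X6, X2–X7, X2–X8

Yes; width 1.

Vertex coverage: the bags together contain {a, b, c, d, e, f, g, h, i}, the full vertex set. Edge coverage: each edge of G has both endpoints in at least one bag. Running intersection: for every vertex, the bags containing it form a connected subtree. All three properties hold, so this is a valid tree decomposition of width max|bag| − 1 = 1, and hence tw(G) ≤ 1.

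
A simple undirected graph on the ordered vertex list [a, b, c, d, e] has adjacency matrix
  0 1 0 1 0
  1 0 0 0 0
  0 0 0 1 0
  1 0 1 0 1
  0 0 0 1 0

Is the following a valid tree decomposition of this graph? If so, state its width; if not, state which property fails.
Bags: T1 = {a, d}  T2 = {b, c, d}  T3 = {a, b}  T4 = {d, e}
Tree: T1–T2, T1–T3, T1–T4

A tree decomposition must satisfy three properties: every vertex lies in some bag; for every edge, both endpoints lie together in some bag; and for every vertex, the bags containing it form a connected subtree. Here bags containing vertex b are not connected in the tree, so the decomposition is invalid.

No — bags containing vertex b are not connected in the tree.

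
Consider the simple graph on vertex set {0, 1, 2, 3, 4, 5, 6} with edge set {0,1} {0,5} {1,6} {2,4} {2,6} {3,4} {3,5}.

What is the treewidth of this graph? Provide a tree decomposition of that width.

Treewidth 2.
One such decomposition:
Bags: B1 = {2, 4, 6}  B2 = {3, 4, 6}  B3 = {3, 5, 6}  B4 = {0, 5, 6}  B5 = {0, 1, 6}
Tree: B1–B2, B2–B3, B3–B4, B4–B5

The largest bag has 3 vertices, giving width 2; this decomposition certifies tw(G) ≤ 2. Since 6–2–4–3–5–0–1–6 is a cycle in G, G is not acyclic. Forests are exactly the graphs of treewidth ≤ 1, so tw(G) ≥ 2. Therefore the treewidth is 2.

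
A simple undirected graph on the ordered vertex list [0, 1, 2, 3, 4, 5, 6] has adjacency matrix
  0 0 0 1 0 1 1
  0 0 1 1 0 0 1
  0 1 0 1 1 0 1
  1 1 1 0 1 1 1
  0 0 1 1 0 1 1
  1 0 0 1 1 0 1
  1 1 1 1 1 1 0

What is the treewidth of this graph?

A width-3 tree decomposition is:
Bags: B1 = {3, 4, 5, 6}  B2 = {2, 3, 4, 6}  B3 = {1, 2, 3, 6}  B4 = {0, 3, 5, 6}
Tree: B1–B2, B2–B3, B1–B4
The largest bag has 4 vertices, giving width 3; this decomposition certifies tw(G) ≤ 3. On the other hand G contains the 4-clique {0, 3, 5, 6}. A clique must lie in a single bag of any decomposition, so no decomposition can have width below 3. Therefore the treewidth is 3.

3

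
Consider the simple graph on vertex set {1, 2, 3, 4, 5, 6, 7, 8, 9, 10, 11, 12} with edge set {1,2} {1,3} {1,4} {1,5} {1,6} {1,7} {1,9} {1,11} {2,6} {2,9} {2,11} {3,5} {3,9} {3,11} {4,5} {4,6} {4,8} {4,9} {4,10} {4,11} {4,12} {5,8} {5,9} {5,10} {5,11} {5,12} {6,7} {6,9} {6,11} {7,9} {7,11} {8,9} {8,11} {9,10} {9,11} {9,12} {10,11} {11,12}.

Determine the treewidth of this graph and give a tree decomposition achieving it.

Treewidth 4.
One such decomposition:
Bags: B1 = {1, 6, 7, 9, 11}  B2 = {1, 4, 6, 9, 11}  B3 = {1, 4, 5, 9, 11}  B4 = {1, 3, 5, 9, 11}  B5 = {1, 2, 6, 9, 11}  B6 = {4, 5, 8, 9, 11}  B7 = {4, 5, 9, 10, 11}  B8 = {4, 5, 9, 11, 12}
Tree: B1–B2, B2–B3, B3–B4, B2–B5, B3–B6, B3–B7, B6–B8

The largest bag has 5 vertices, giving width 4; this decomposition certifies tw(G) ≤ 4. Conversely, {4, 5, 8, 9, 11} is a clique of size 5, and the vertices of any clique must share a bag in every tree decomposition; so some bag has ≥ 5 vertices and tw(G) ≥ 4. Therefore the treewidth is 4.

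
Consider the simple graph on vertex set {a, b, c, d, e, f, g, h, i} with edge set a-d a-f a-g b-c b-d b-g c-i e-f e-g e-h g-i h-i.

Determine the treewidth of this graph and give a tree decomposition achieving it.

Treewidth 3.
One such decomposition:
Bags: B1 = {a, d, e, f}  B2 = {a, d, e, g}  B3 = {b, d, e, g}  B4 = {b, e, g, h}  B5 = {b, g, h, i}  B6 = {b, c, h, i}
Tree: B1–B2, B2–B3, B3–B4, B4–B5, B5–B6

Every bag has size at most 4, so the width is 4 − 1 = 3 and tw(G) ≤ 3. For the lower bound: the 4 vertex sets {a,d,f}, {e}, {g}, {b,c,h,i} are disjoint, each induces a connected subgraph, and every pair is joined by at least one edge of G. Contracting each set to a single vertex therefore yields K_{4} as a minor, and since treewidth is minor-monotone, tw(G) ≥ tw(K_{4}) = 3. Combining the bounds, tw(G) = 3.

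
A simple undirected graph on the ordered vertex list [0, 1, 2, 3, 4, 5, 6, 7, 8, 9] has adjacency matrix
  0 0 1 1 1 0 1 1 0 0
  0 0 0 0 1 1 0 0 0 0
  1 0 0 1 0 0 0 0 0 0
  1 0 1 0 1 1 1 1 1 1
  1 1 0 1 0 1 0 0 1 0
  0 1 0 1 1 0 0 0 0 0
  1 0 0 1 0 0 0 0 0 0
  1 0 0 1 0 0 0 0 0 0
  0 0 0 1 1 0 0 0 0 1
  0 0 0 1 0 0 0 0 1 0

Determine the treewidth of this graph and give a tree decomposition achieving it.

Treewidth 2.
One optimal decomposition is:
Bags: B1 = {0, 3, 7}  B2 = {0, 3, 4}  B3 = {3, 4, 8}  B4 = {0, 3, 6}  B5 = {3, 4, 5}  B6 = {1, 4, 5}  B7 = {0, 2, 3}  B8 = {3, 8, 9}
Tree: B1–B2, B2–B3, B1–B4, B2–B5, B5–B6, B4–B7, B3–B8

Each bag holds 3 vertices, so the decomposition has width 2, which upper-bounds the treewidth. For the lower bound, the 3 vertices {1, 4, 5} are pairwise adjacent, and any tree decomposition puts a clique entirely inside one bag — forcing width ≥ 2. Combining the bounds, tw(G) = 2.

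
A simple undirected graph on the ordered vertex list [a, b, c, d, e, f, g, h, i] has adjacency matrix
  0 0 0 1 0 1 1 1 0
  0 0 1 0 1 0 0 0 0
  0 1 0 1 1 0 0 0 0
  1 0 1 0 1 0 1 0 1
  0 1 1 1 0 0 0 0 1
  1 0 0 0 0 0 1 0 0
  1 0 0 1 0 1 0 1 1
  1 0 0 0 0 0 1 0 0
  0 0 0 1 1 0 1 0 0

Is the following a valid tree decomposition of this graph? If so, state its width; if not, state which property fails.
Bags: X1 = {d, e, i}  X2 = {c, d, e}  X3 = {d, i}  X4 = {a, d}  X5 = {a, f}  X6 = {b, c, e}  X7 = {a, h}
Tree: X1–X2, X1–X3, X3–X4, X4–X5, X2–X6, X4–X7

A tree decomposition must satisfy three properties: every vertex lies in some bag; for every edge, both endpoints lie together in some bag; and for every vertex, the bags containing it form a connected subtree. Here vertex g appears in no bag, so the decomposition is invalid.

No — vertex g appears in no bag.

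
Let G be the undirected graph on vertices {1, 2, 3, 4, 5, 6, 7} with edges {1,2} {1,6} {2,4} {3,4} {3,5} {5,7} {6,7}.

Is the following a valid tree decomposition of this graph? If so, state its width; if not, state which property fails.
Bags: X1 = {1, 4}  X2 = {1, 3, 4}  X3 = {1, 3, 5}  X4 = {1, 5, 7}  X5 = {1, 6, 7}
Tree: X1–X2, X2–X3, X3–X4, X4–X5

No — vertex 2 appears in no bag.

A tree decomposition must satisfy three properties: every vertex lies in some bag; for every edge, both endpoints lie together in some bag; and for every vertex, the bags containing it form a connected subtree. Here vertex 2 appears in no bag, so the decomposition is invalid.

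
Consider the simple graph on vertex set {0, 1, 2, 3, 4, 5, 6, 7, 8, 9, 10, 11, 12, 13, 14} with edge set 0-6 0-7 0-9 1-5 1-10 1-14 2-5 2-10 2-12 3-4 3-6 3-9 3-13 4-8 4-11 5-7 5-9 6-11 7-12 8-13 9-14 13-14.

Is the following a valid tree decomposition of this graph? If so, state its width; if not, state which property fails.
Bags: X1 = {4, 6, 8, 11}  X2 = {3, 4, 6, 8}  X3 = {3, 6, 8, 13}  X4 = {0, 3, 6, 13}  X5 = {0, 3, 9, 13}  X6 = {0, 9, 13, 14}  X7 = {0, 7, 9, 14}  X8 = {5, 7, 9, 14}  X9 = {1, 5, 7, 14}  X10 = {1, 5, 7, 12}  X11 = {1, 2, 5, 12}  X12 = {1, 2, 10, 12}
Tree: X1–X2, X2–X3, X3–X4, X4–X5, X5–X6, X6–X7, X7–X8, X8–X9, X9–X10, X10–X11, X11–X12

Yes; width 3.

Every vertex of G appears in some bag (union = {0, 1, 2, 3, 4, 5, 6, 7, 8, 9, 10, 11, 12, 13, 14}); every edge is covered by a bag; and for each vertex v the set of bags containing v is connected in the bag tree. The decomposition is therefore valid. The largest bag has 4 vertices, so the width is 3.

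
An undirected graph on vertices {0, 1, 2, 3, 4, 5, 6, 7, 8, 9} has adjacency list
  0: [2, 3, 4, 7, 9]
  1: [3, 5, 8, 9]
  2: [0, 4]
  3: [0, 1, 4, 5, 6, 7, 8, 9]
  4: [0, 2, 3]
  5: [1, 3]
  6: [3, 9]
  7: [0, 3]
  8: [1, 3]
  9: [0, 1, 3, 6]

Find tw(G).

2

A width-2 tree decomposition is:
Bags: B1 = {0, 3, 9}  B2 = {1, 3, 9}  B3 = {3, 6, 9}  B4 = {0, 3, 4}  B5 = {0, 2, 4}  B6 = {1, 3, 8}  B7 = {1, 3, 5}  B8 = {0, 3, 7}
Tree: B1–B2, B1–B3, B1–B4, B4–B5, B2–B6, B6–B7, B1–B8
Every bag has size at most 3, so the width is 3 − 1 = 2 and tw(G) ≤ 2. For the lower bound, the 3 vertices {0, 2, 4} are pairwise adjacent, and any tree decomposition puts a clique entirely inside one bag — forcing width ≥ 2. The upper and lower bounds meet at 2, so that is the treewidth.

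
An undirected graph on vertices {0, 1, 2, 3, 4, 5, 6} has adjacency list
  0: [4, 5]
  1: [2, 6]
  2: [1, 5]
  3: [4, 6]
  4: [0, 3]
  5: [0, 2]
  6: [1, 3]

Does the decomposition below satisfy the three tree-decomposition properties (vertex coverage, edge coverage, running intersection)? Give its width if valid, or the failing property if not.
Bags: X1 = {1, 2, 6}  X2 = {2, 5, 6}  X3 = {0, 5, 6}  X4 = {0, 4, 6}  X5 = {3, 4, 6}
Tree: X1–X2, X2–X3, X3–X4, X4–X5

Yes; width 2.

Checking the three conditions: (i) the bags cover all of {0, 1, 2, 3, 4, 5, 6}; (ii) for each edge, some bag contains both endpoints; (iii) the bags containing any fixed vertex form a subtree. All hold, so the decomposition is valid with width 3 − 1 = 2.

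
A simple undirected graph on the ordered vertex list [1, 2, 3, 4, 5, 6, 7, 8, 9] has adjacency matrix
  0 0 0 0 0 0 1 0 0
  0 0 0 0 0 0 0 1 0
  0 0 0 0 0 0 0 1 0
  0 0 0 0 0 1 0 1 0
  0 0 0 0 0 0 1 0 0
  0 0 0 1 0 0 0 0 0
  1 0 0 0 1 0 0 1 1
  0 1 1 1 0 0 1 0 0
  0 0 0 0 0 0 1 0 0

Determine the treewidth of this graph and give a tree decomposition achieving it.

Treewidth 1.
Bags: B1 = {7, 8}  B2 = {3, 8}  B3 = {5, 7}  B4 = {7, 9}  B5 = {2, 8}  B6 = {1, 7}  B7 = {4, 8}  B8 = {4, 6}
Tree: B1–B2, B1–B3, B1–B4, B1–B5, B4–B6, B5–B7, B7–B8

The largest bag has 2 vertices, giving width 1; this decomposition certifies tw(G) ≤ 1. Since G has at least one edge (e.g. 7–8), it is not an edgeless graph, so tw(G) ≥ 1. The upper and lower bounds meet at 1, so that is the treewidth.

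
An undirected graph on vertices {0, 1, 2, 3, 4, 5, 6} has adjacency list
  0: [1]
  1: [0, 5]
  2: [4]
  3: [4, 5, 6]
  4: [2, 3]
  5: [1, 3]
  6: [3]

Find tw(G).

A width-1 tree decomposition is:
Bags: B1 = {3, 5}  B2 = {1, 5}  B3 = {0, 1}  B4 = {3, 6}  B5 = {3, 4}  B6 = {2, 4}
Tree: B1–B2, B2–B3, B1–B4, B4–B5, B5–B6
The largest bag has 2 vertices, giving width 1; this decomposition certifies tw(G) ≤ 1. G has an edge, so its treewidth is at least 1. Combining the bounds, tw(G) = 1.

1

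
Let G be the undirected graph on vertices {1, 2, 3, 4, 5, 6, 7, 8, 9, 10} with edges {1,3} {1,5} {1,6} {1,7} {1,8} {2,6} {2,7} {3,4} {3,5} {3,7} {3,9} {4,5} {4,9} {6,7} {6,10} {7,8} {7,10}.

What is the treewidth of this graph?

2

A width-2 tree decomposition is:
Bags: B1 = {1, 3, 7}  B2 = {1, 6, 7}  B3 = {1, 3, 5}  B4 = {1, 7, 8}  B5 = {2, 6, 7}  B6 = {3, 4, 5}  B7 = {3, 4, 9}  B8 = {6, 7, 10}
Tree: B1–B2, B1–B3, B2–B4, B2–B5, B3–B6, B6–B7, B2–B8
Each bag holds 3 vertices, so the decomposition has width 2, which upper-bounds the treewidth. On the other hand G contains the 3-clique {3, 4, 9}. A clique must lie in a single bag of any decomposition, so no decomposition can have width below 2. The upper and lower bounds meet at 2, so that is the treewidth.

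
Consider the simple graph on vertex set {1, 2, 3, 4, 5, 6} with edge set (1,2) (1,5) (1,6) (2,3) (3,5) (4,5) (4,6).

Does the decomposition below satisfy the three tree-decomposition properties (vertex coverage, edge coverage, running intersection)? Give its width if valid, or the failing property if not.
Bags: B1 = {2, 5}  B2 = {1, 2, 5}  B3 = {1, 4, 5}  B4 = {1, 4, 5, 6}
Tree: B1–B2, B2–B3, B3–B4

No — vertex 3 appears in no bag.

A tree decomposition must satisfy three properties: every vertex lies in some bag; for every edge, both endpoints lie together in some bag; and for every vertex, the bags containing it form a connected subtree. Here vertex 3 appears in no bag, so the decomposition is invalid.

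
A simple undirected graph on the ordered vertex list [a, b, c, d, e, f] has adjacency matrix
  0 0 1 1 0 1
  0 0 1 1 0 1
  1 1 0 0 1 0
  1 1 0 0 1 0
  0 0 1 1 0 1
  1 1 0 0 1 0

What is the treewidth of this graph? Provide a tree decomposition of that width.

Treewidth 3.
One such decomposition:
Bags: B1 = {b, c, d, f}  B2 = {a, c, d, f}  B3 = {c, d, e, f}
Tree: B1–B2, B2–B3

Each bag holds 4 vertices, so the decomposition has width 3, which upper-bounds the treewidth. For the lower bound: the 4 vertex sets {b,d}, {a,f}, {c}, {e} are disjoint, each induces a connected subgraph, and every pair is joined by at least one edge of G. Contracting each set to a single vertex therefore yields K_{4} as a minor, and since treewidth is minor-monotone, tw(G) ≥ tw(K_{4}) = 3. Therefore the treewidth is 3.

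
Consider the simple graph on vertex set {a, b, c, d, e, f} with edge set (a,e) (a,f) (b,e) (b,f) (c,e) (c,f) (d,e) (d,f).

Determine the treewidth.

2

A width-2 tree decomposition is:
Bags: B1 = {b, e, f}  B2 = {a, e, f}  B3 = {c, e, f}  B4 = {d, e, f}
Tree: B1–B2, B2–B3, B3–B4
The largest bag has 3 vertices, giving width 2; this decomposition certifies tw(G) ≤ 2. For the lower bound, G contains the cycle b–f–a–e–b, so G is not a forest; only forests have treewidth ≤ 1, hence tw(G) ≥ 2. Combining the bounds, tw(G) = 2.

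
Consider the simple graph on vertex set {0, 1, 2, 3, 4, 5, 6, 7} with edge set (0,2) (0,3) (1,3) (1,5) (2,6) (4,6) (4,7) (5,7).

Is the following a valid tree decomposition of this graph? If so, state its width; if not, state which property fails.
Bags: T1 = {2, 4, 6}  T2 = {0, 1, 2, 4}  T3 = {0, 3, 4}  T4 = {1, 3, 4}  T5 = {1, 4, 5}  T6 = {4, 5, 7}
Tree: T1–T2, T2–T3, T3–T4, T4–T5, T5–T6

A tree decomposition must satisfy three properties: every vertex lies in some bag; for every edge, both endpoints lie together in some bag; and for every vertex, the bags containing it form a connected subtree. Here bags containing vertex 1 are not connected in the tree, so the decomposition is invalid.

No — bags containing vertex 1 are not connected in the tree.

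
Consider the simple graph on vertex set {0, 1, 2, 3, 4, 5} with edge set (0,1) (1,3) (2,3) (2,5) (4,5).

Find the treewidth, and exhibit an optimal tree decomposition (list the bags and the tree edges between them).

Every bag has size at most 2, so the width is 2 − 1 = 1 and tw(G) ≤ 1. Since G has at least one edge (e.g. 0–1), it is not an edgeless graph, so tw(G) ≥ 1. Hence tw(G) = 1 exactly.

Treewidth 1.
Bags: B1 = {0, 1}  B2 = {1, 3}  B3 = {2, 3}  B4 = {2, 5}  B5 = {4, 5}
Tree: B1–B2, B2–B3, B3–B4, B4–B5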